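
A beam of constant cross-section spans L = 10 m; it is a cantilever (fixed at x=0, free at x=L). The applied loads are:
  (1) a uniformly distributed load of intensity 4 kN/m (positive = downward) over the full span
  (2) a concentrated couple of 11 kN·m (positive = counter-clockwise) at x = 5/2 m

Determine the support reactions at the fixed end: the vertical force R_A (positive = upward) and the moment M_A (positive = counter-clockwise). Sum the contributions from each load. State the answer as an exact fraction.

R_A = 40 kN, M_A = 189 kN·m

Load 1 — uniform load w=4 kN/m over full span:
  R_A = wL = 4·10 = 40 kN
  M_A = wL²/2 = 4·10²/2 = 200 kN·m
Load 2 — applied couple M₀=11 kN·m at a=5/2 m (b=L-a=15/2):
  R_A = 0 kN
  M_A = -M₀ = -11 kN·m
Superposition: R_A = 40 kN, M_A = 189 kN·m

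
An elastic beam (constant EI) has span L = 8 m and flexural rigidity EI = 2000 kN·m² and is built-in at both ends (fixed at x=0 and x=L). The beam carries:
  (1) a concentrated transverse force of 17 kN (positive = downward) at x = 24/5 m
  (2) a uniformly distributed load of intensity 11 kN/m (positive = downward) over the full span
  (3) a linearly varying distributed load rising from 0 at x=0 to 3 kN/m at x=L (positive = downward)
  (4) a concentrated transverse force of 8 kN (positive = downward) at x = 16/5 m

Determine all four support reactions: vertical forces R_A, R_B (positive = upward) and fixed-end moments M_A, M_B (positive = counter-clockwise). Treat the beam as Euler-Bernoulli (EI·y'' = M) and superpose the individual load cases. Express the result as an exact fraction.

R_A = 7346/125 kN, M_A = 32752/375 kN·m, R_B = 8279/125 kN, M_B = -35248/375 kN·m

Load 1 — point force P=17 kN at a=24/5 m (b=L-a=16/5):
  R_A = Pb²(3a+b)/L³ = 17·(16/5)²·(3·(24/5)+(16/5))/8³ = 748/125 kN
  M_A = Pab²/L² = 17·(24/5)·(16/5)²/8² = 1632/125 kN·m
  R_B = Pa²(a+3b)/L³ = 17·(24/5)²·((24/5)+3·(16/5))/8³ = 1377/125 kN
  M_B = -Pa²b/L² = -17·(24/5)²·(16/5)/8² = -2448/125 kN·m
Load 2 — uniform load w=11 kN/m over full span:
  R_A = wL/2 = 11·8/2 = 44 kN
  M_A = wL²/12 = 11·8²/12 = 176/3 kN·m
  R_B = wL/2 = 11·8/2 = 44 kN
  M_B = -wL²/12 = -11·8²/12 = -176/3 kN·m
Load 3 — triangular load w₀=3 kN/m (0→w₀ over full span):
  R_A = 3w₀L/20 = 3·3·8/20 = 18/5 kN
  M_A = w₀L²/30 = 3·8²/30 = 32/5 kN·m
  R_B = 7w₀L/20 = 7·3·8/20 = 42/5 kN
  M_B = -w₀L²/20 = -3·8²/20 = -48/5 kN·m
Load 4 — point force P=8 kN at a=16/5 m (b=L-a=24/5):
  R_A = Pb²(3a+b)/L³ = 8·(24/5)²·(3·(16/5)+(24/5))/8³ = 648/125 kN
  M_A = Pab²/L² = 8·(16/5)·(24/5)²/8² = 1152/125 kN·m
  R_B = Pa²(a+3b)/L³ = 8·(16/5)²·((16/5)+3·(24/5))/8³ = 352/125 kN
  M_B = -Pa²b/L² = -8·(16/5)²·(24/5)/8² = -768/125 kN·m
Superposition: R_A = 7346/125 kN, M_A = 32752/375 kN·m, R_B = 8279/125 kN, M_B = -35248/375 kN·m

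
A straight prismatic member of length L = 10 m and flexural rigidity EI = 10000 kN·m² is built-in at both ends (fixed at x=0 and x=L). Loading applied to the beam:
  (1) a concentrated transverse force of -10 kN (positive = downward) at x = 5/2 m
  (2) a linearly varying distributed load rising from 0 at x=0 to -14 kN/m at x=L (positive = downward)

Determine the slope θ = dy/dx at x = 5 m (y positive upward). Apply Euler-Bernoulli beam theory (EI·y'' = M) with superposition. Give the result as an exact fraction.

θ(5) = 13/38400 rad

Load 1 — point force P=-10 kN at a=5/2 m (b=L-a=15/2):
  θ_1 = Pa²(L-x)(2bL-(3b+a)(L-x))/(2L³EI)  [x>a] = (-10)·(5/2)²·(10-5)·(2·(15/2)·10-(3·(15/2)+(5/2))·(10-5))/(2·10³·10000) = -1/2560 rad
Load 2 — triangular load w₀=-14 kN/m (0→w₀ over full span):
  θ_2 = -w₀(2x(L-x)(L-2x)(x+2L)+x²(L-x)²)/(120LEI) = -(-14)·(2·5·(10-5)·(10-2·5)·(5+2·10)+5²·(10-5)²)/(120·10·10000) = 7/9600 rad
Superposition: θ = Σ θ_i = 13/38400 rad ≈ 0.000339 rad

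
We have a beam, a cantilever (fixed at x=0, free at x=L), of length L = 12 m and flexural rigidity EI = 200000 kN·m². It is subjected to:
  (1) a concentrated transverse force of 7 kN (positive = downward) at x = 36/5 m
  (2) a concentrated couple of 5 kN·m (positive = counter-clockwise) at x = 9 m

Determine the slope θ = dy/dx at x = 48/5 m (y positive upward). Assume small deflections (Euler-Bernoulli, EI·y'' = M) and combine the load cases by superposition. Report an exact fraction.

Load 1 — point force P=7 kN at a=36/5 m (b=L-a=24/5):
  θ_1 = -Pa²/(2EI)  [x>a] = -7·(36/5)²/(2·200000) = -567/625000 rad
Load 2 — applied couple M₀=5 kN·m at a=9 m (b=L-a=3):
  θ_2 = M₀a/EI  [x>a] = 5·9/200000 = 9/40000 rad
Superposition: θ = Σ θ_i = -3411/5000000 rad ≈ -0.000682 rad

θ(48/5) = -3411/5000000 rad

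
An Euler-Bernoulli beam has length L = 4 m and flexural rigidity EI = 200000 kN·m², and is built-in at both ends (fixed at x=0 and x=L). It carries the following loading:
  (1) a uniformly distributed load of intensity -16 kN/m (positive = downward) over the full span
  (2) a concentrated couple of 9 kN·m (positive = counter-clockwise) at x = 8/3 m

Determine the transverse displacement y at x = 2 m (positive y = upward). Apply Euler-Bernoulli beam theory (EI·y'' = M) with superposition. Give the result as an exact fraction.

Load 1 — uniform load w=-16 kN/m over full span:
  y_1 = -wx²(L-x)²/(24EI) = -(-16)·2²·(4-2)²/(24·200000) = 1/18750 m
Load 2 — applied couple M₀=9 kN·m at a=8/3 m (b=L-a=4/3):
  y_2 = (R_Ax³/6 - M_Ax²/2)/EI  [x≤a] with R_A=3, M_A=3 = (3·2³/6 - 3·2²/2)/200000 = -1/100000 m
Superposition: y = Σ y_i = 13/300000 m ≈ 0.000043 m

y(2) = 13/300000 m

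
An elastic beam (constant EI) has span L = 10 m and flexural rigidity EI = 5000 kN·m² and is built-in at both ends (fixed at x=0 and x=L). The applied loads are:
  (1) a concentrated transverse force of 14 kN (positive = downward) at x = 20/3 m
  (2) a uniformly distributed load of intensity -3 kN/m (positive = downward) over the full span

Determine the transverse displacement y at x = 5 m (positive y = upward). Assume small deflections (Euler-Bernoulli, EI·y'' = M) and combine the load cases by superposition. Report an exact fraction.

y(5) = 25/5184 m

Load 1 — point force P=14 kN at a=20/3 m (b=L-a=10/3):
  y_1 = -Pb²x²(3aL-(3a+b)x)/(6L³EI)  [x≤a] = -14·(10/3)²·5²·(3·(20/3)·10-(3·(20/3)+(10/3))·5)/(6·10³·5000) = -7/648 m
Load 2 — uniform load w=-3 kN/m over full span:
  y_2 = -wx²(L-x)²/(24EI) = -(-3)·5²·(10-5)²/(24·5000) = 1/64 m
Superposition: y = Σ y_i = 25/5184 m ≈ 0.004823 m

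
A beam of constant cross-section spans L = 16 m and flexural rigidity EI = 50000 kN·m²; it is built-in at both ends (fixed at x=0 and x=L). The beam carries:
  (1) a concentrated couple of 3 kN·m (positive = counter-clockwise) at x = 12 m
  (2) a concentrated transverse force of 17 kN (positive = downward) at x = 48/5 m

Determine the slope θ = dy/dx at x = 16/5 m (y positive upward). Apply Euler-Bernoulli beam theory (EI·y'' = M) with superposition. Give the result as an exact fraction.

θ(16/5) = -10711/9765625 rad

Load 1 — applied couple M₀=3 kN·m at a=12 m (b=L-a=4):
  θ_1 = (R_Ax²/2 - M_Ax)/EI  [x≤a] with R_A=27/128, M_A=15/16 = ((27/128)·(16/5)²/2 - (15/16)·(16/5))/50000 = -3/78125 rad
Load 2 — point force P=17 kN at a=48/5 m (b=L-a=32/5):
  θ_2 = -Pb²x(2aL-(3a+b)x)/(2L³EI)  [x≤a] = -17·(32/5)²·(16/5)·(2·(48/5)·16-(3·(48/5)+(32/5))·(16/5))/(2·16³·50000) = -10336/9765625 rad
Superposition: θ = Σ θ_i = -10711/9765625 rad ≈ -0.001097 rad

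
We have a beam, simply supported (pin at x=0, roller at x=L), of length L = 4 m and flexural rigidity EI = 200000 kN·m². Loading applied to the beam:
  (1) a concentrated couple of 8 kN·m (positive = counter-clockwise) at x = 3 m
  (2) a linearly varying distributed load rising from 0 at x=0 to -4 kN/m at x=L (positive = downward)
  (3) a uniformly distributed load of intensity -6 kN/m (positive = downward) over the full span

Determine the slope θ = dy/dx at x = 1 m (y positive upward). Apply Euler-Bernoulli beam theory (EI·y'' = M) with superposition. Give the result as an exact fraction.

θ(1) = 4087/72000000 rad

Load 1 — applied couple M₀=8 kN·m at a=3 m (b=L-a=1):
  θ_1 = (M₀x²/(2L)+C₁)/EI  [x≤a] with C₁=M₀(3b²-L²)/(6L)=-13/3 = (8·1²/(2·4)+(-13/3))/200000 = -1/60000 rad
Load 2 — triangular load w₀=-4 kN/m (0→w₀ over full span):
  θ_2 = -w₀(7L⁴-30L²x²+15x⁴)/(360LEI) = -(-4)·(7·4⁴-30·4²·1²+15·1⁴)/(360·4·200000) = 1327/72000000 rad
Load 3 — uniform load w=-6 kN/m over full span:
  θ_3 = -w(L³-6Lx²+4x³)/(24EI) = -(-6)·(4³-6·4·1²+4·1³)/(24·200000) = 11/200000 rad
Superposition: θ = Σ θ_i = 4087/72000000 rad ≈ 0.000057 rad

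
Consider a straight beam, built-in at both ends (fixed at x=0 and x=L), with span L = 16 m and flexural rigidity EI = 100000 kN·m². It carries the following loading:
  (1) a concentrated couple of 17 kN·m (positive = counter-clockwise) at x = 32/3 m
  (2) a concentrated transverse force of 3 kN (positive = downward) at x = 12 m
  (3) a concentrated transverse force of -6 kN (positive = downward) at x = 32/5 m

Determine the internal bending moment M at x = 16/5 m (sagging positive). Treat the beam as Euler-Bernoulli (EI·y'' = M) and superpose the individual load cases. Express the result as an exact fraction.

Load 1 — applied couple M₀=17 kN·m at a=32/3 m (b=L-a=16/3):
  M_1 = R_Ax - M_A  [x≤a] with R_A=17/12, M_A=17/3 = (17/12)·(16/5) - (17/3) = -17/15 kN·m
Load 2 — point force P=3 kN at a=12 m (b=L-a=4):
  M_2 = Pb²(3a+b)x/L³ - Pab²/L²  [x≤a] = 3·4²·(3·12+4)·(16/5)/16³ - 3·12·4²/16² = -3/4 kN·m
Load 3 — point force P=-6 kN at a=32/5 m (b=L-a=48/5):
  M_3 = Pb²(3a+b)x/L³ - Pab²/L²  [x≤a] = (-6)·(48/5)²·(3·(32/5)+(48/5))·(16/5)/16³ - (-6)·(32/5)·(48/5)²/16² = 864/625 kN·m
Superposition: M = Σ M_i = -3757/7500 kN·m ≈ -0.500933 kN·m

M(16/5) = -3757/7500 kN·m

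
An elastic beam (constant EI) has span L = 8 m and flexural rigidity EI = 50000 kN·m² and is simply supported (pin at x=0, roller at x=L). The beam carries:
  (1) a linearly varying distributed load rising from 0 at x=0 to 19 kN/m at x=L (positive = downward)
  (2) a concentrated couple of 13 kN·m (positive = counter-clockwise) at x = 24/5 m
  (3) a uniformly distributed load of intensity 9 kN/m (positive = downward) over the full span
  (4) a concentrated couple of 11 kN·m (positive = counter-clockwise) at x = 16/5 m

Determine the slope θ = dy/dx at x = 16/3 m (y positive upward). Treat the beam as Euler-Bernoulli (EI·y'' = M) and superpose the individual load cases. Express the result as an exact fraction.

θ(16/3) = 285443/75937500 rad

Load 1 — triangular load w₀=19 kN/m (0→w₀ over full span):
  θ_1 = -w₀(7L⁴-30L²x²+15x⁴)/(360LEI) = -19·(7·8⁴-30·8²·(16/3)²+15·(16/3)⁴)/(360·8·50000) = 6916/3796875 rad
Load 2 — applied couple M₀=13 kN·m at a=24/5 m (b=L-a=16/5):
  θ_2 = (M₀x²/(2L)-M₀(x-a)+C₁)/EI  [x>a] with C₁=M₀(3b²-L²)/(6L)=-676/75 = (13·(16/3)²/(2·8)-13·((16/3)-(24/5))+(-676/75))/50000 = 403/2812500 rad
Load 3 — uniform load w=9 kN/m over full span:
  θ_3 = -w(L³-6Lx²+4x³)/(24EI) = -9·(8³-6·8·(16/3)²+4·(16/3)³)/(24·50000) = 52/28125 rad
Load 4 — applied couple M₀=11 kN·m at a=16/5 m (b=L-a=24/5):
  θ_4 = (M₀x²/(2L)-M₀(x-a)+C₁)/EI  [x>a] with C₁=M₀(3b²-L²)/(6L)=88/75 = (11·(16/3)²/(2·8)-11·((16/3)-(16/5))+(88/75))/50000 = -77/1406250 rad
Superposition: θ = Σ θ_i = 285443/75937500 rad ≈ 0.003759 rad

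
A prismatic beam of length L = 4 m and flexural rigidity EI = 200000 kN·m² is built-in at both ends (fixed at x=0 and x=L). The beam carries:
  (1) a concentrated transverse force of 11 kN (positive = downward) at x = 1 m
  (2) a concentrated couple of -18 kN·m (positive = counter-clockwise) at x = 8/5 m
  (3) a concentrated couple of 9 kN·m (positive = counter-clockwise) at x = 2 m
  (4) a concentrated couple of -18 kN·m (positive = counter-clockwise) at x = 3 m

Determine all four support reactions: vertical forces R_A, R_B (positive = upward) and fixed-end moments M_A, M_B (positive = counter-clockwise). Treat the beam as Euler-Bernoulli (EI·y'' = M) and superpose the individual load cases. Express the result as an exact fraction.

Load 1 — point force P=11 kN at a=1 m (b=L-a=3):
  R_A = Pb²(3a+b)/L³ = 11·3²·(3·1+3)/4³ = 297/32 kN
  M_A = Pab²/L² = 11·1·3²/4² = 99/16 kN·m
  R_B = Pa²(a+3b)/L³ = 11·1²·(1+3·3)/4³ = 55/32 kN
  M_B = -Pa²b/L² = -11·1²·3/4² = -33/16 kN·m
Load 2 — applied couple M₀=-18 kN·m at a=8/5 m (b=L-a=12/5):
  R_A = 6M₀ab/L³ = 6·(-18)·(8/5)·(12/5)/4³ = -162/25 kN
  M_A = M₀b(2a-b)/L² = (-18)·(12/5)·(2·(8/5)-(12/5))/4² = -54/25 kN·m
  R_B = -6M₀ab/L³ = -6·(-18)·(8/5)·(12/5)/4³ = 162/25 kN
  M_B = M₀a(2b-a)/L² = (-18)·(8/5)·(2·(12/5)-(8/5))/4² = -144/25 kN·m
Load 3 — applied couple M₀=9 kN·m at a=2 m (b=L-a=2):
  R_A = 6M₀ab/L³ = 6·9·2·2/4³ = 27/8 kN
  M_A = M₀b(2a-b)/L² = 9·2·(2·2-2)/4² = 9/4 kN·m
  R_B = -6M₀ab/L³ = -6·9·2·2/4³ = -27/8 kN
  M_B = M₀a(2b-a)/L² = 9·2·(2·2-2)/4² = 9/4 kN·m
Load 4 — applied couple M₀=-18 kN·m at a=3 m (b=L-a=1):
  R_A = 6M₀ab/L³ = 6·(-18)·3·1/4³ = -81/16 kN
  M_A = M₀b(2a-b)/L² = (-18)·1·(2·3-1)/4² = -45/8 kN·m
  R_B = -6M₀ab/L³ = -6·(-18)·3·1/4³ = 81/16 kN
  M_B = M₀a(2b-a)/L² = (-18)·3·(2·1-3)/4² = 27/8 kN·m
Superposition: R_A = 891/800 kN, M_A = 261/400 kN·m, R_B = 7909/800 kN, M_B = -879/400 kN·m

R_A = 891/800 kN, M_A = 261/400 kN·m, R_B = 7909/800 kN, M_B = -879/400 kN·m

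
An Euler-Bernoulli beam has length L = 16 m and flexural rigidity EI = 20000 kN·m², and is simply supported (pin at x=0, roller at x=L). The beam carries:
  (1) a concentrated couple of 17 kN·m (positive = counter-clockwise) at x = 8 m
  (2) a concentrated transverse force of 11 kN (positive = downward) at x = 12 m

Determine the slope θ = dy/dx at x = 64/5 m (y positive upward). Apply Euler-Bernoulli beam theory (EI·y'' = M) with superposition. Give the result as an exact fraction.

Load 1 — applied couple M₀=17 kN·m at a=8 m (b=L-a=8):
  θ_1 = (M₀x²/(2L)-M₀(x-a)+C₁)/EI  [x>a] with C₁=M₀(3b²-L²)/(6L)=-34/3 = (17·(64/5)²/(2·16)-17·((64/5)-8)+(-34/3))/20000 = -221/750000 rad
Load 2 — point force P=11 kN at a=12 m (b=L-a=4):
  θ_2 = -Pa(2L²-6Lx+3x²+a²)/(6LEI)  [x>a] = -11·12·(2·16²-6·16·(64/5)+3·(64/5)²+12²)/(6·16·20000) = 1397/250000 rad
Superposition: θ = Σ θ_i = 397/75000 rad ≈ 0.005293 rad

θ(64/5) = 397/75000 rad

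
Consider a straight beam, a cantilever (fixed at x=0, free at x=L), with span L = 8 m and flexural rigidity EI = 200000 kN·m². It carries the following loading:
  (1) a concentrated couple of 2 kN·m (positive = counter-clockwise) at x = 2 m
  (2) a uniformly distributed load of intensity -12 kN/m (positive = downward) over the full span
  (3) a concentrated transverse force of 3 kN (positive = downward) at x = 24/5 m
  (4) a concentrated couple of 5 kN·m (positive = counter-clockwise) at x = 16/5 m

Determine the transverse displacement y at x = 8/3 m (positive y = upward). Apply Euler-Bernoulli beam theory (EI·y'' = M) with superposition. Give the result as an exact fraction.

Load 1 — applied couple M₀=2 kN·m at a=2 m (b=L-a=6):
  y_1 = M₀a(2x-a)/(2EI)  [x>a] = 2·2·(2·(8/3)-2)/(2·200000) = 1/30000 m
Load 2 — uniform load w=-12 kN/m over full span:
  y_2 = -wx²(x²-4Lx+6L²)/(24EI) = -(-12)·(8/3)²·((8/3)²-4·8·(8/3)+6·8²)/(24·200000) = 1376/253125 m
Load 3 — point force P=3 kN at a=24/5 m (b=L-a=16/5):
  y_3 = -Px²(3a-x)/(6EI)  [x≤a] = -3·(8/3)²·(3·(24/5)-(8/3))/(6·200000) = -88/421875 m
Load 4 — applied couple M₀=5 kN·m at a=16/5 m (b=L-a=24/5):
  y_4 = M₀x²/(2EI)  [x≤a] = 5·(8/3)²/(2·200000) = 1/11250 m
Superposition: y = Σ y_i = 108331/20250000 m ≈ 0.005350 m

y(8/3) = 108331/20250000 m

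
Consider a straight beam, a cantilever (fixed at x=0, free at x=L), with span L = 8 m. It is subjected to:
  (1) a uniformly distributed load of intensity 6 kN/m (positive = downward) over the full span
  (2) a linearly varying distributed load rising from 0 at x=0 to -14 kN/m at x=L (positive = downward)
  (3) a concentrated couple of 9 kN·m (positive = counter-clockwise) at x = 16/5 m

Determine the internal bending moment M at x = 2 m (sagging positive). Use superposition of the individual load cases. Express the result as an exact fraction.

M(2) = 90 kN·m

Load 1 — uniform load w=6 kN/m over full span:
  M_1 = -w(L-x)²/2 = -6·(8-2)²/2 = -108 kN·m
Load 2 — triangular load w₀=-14 kN/m (0→w₀ over full span):
  M_2 = w₀Lx/2 - w₀L²/3 - w₀x³/(6L) = (-14)·8·2/2 - (-14)·8²/3 - (-14)·2³/(6·8) = 189 kN·m
Load 3 — applied couple M₀=9 kN·m at a=16/5 m (b=L-a=24/5):
  M_3 = M₀  [x≤a] = 9 = 9 kN·m
Superposition: M = Σ M_i = 90 kN·m ≈ 90.000000 kN·m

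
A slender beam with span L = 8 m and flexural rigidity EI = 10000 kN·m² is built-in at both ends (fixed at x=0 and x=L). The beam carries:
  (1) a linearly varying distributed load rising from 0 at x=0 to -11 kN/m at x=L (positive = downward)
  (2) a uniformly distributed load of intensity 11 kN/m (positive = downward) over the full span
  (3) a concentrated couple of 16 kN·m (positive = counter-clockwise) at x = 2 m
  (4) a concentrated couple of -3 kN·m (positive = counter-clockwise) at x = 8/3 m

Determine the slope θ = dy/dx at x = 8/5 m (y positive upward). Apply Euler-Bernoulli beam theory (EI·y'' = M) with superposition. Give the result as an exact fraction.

Load 1 — triangular load w₀=-11 kN/m (0→w₀ over full span):
  θ_1 = -w₀(2x(L-x)(L-2x)(x+2L)+x²(L-x)²)/(120LEI) = -(-11)·(2·(8/5)·(8-(8/5))·(8-2·(8/5))·((8/5)+2·8)+(8/5)²·(8-(8/5))²)/(120·8·10000) = 2464/1171875 rad
Load 2 — uniform load w=11 kN/m over full span:
  θ_2 = -wx(L-x)(L-2x)/(12EI) = -11·(8/5)·(8-(8/5))·(8-2·(8/5))/(12·10000) = -352/78125 rad
Load 3 — applied couple M₀=16 kN·m at a=2 m (b=L-a=6):
  θ_3 = (R_Ax²/2 - M_Ax)/EI  [x≤a] with R_A=9/4, M_A=-3 = ((9/4)·(8/5)²/2 - (-3)·(8/5))/10000 = 12/15625 rad
Load 4 — applied couple M₀=-3 kN·m at a=8/3 m (b=L-a=16/3):
  θ_4 = (R_Ax²/2 - M_Ax)/EI  [x≤a] with R_A=-1/2, M_A=0 = ((-1/2)·(8/5)²/2 - 0·(8/5))/10000 = -1/15625 rad
Superposition: θ = Σ θ_i = -1991/1171875 rad ≈ -0.001699 rad

θ(8/5) = -1991/1171875 rad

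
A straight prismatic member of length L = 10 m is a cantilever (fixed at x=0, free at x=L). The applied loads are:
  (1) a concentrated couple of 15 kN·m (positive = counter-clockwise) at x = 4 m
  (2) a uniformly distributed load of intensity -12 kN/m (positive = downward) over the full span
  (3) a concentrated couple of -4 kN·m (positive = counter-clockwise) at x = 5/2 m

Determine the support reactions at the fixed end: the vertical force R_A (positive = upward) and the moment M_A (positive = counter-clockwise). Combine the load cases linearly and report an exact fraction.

Load 1 — applied couple M₀=15 kN·m at a=4 m (b=L-a=6):
  R_A = 0 kN
  M_A = -M₀ = -15 kN·m
Load 2 — uniform load w=-12 kN/m over full span:
  R_A = wL = (-12)·10 = -120 kN
  M_A = wL²/2 = (-12)·10²/2 = -600 kN·m
Load 3 — applied couple M₀=-4 kN·m at a=5/2 m (b=L-a=15/2):
  R_A = 0 kN
  M_A = -M₀ = -(-4) = 4 kN·m
Superposition: R_A = -120 kN, M_A = -611 kN·m

R_A = -120 kN, M_A = -611 kN·m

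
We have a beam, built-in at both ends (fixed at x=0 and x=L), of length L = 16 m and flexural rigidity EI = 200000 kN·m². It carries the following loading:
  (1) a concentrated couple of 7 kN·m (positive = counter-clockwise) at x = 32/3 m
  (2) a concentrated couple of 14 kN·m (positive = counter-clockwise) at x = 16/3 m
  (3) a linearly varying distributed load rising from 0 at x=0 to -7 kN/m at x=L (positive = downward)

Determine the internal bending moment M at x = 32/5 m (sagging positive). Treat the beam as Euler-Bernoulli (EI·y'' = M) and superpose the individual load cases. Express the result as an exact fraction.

Load 1 — applied couple M₀=7 kN·m at a=32/3 m (b=L-a=16/3):
  M_1 = R_Ax - M_A  [x≤a] with R_A=7/12, M_A=7/3 = (7/12)·(32/5) - (7/3) = 7/5 kN·m
Load 2 — applied couple M₀=14 kN·m at a=16/3 m (b=L-a=32/3):
  M_2 = R_Ax - M_A - M₀  [x>a] with R_A=7/6, M_A=0 = (7/6)·(32/5) - 0 - 14 = -98/15 kN·m
Load 3 — triangular load w₀=-7 kN/m (0→w₀ over full span):
  M_3 = 3w₀Lx/20 - w₀L²/30 - w₀x³/(6L) = 3·(-7)·16·(32/5)/20 - (-7)·16²/30 - (-7)·(32/5)³/(6·16) = -3584/125 kN·m
Superposition: M = Σ M_i = -12677/375 kN·m ≈ -33.805333 kN·m

M(32/5) = -12677/375 kN·m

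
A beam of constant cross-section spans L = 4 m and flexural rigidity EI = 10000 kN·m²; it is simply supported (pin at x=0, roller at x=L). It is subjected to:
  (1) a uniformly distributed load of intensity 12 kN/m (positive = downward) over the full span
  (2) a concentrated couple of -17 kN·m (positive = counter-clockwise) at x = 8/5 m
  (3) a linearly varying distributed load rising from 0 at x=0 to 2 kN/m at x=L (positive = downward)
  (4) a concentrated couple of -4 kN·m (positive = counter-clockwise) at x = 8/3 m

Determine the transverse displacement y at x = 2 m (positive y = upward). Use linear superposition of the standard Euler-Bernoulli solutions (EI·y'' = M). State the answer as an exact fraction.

Load 1 — uniform load w=12 kN/m over full span:
  y_1 = -wx(L³-2Lx²+x³)/(24EI) = -12·2·(4³-2·4·2²+2³)/(24·10000) = -1/250 m
Load 2 — applied couple M₀=-17 kN·m at a=8/5 m (b=L-a=12/5):
  y_2 = (M₀x³/(6L)-M₀(x-a)²/2+C₁x)/EI  [x>a] with C₁=M₀(3b²-L²)/(6L)=-68/75 = ((-17)·2³/(6·4)-(-17)·(2-(8/5))²/2+(-68/75)·2)/10000 = -153/250000 m
Load 3 — triangular load w₀=2 kN/m (0→w₀ over full span):
  y_3 = -w₀x(7L⁴-10L²x²+3x⁴)/(360LEI) = -2·2·(7·4⁴-10·4²·2²+3·2⁴)/(360·4·10000) = -1/3000 m
Load 4 — applied couple M₀=-4 kN·m at a=8/3 m (b=L-a=4/3):
  y_4 = (M₀x³/(6L)+C₁x)/EI  [x≤a] with C₁=M₀(3b²-L²)/(6L)=16/9 = ((-4)·2³/(6·4)+(16/9)·2)/10000 = 1/4500 m
Superposition: y = Σ y_i = -10627/2250000 m ≈ -0.004723 m

y(2) = -10627/2250000 m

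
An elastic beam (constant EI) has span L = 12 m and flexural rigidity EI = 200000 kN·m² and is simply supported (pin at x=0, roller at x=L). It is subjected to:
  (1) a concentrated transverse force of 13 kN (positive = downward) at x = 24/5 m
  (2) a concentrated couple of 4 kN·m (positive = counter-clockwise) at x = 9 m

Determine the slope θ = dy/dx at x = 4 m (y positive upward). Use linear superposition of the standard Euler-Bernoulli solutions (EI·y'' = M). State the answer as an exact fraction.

θ(4) = -45931/150000000 rad

Load 1 — point force P=13 kN at a=24/5 m (b=L-a=36/5):
  θ_1 = -Pb(L²-b²-3x²)/(6LEI)  [x≤a] = -13·(36/5)·(12²-(36/5)²-3·4²)/(6·12·200000) = -897/3125000 rad
Load 2 — applied couple M₀=4 kN·m at a=9 m (b=L-a=3):
  θ_2 = (M₀x²/(2L)+C₁)/EI  [x≤a] with C₁=M₀(3b²-L²)/(6L)=-13/2 = (4·4²/(2·12)+(-13/2))/200000 = -23/1200000 rad
Superposition: θ = Σ θ_i = -45931/150000000 rad ≈ -0.000306 rad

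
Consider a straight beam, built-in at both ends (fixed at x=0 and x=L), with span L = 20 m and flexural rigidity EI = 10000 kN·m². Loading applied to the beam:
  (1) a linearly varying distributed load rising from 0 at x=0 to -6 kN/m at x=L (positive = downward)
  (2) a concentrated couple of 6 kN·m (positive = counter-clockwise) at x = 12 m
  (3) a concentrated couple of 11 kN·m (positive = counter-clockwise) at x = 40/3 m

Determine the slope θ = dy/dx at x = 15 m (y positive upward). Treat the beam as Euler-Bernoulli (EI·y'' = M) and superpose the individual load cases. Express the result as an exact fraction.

Load 1 — triangular load w₀=-6 kN/m (0→w₀ over full span):
  θ_1 = -w₀(2x(L-x)(L-2x)(x+2L)+x²(L-x)²)/(120LEI) = -(-6)·(2·15·(20-15)·(20-2·15)·(15+2·20)+15²·(20-15)²)/(120·20·10000) = -123/6400 rad
Load 2 — applied couple M₀=6 kN·m at a=12 m (b=L-a=8):
  θ_2 = (R_Ax²/2 - M_Ax - M₀(x-a))/EI  [x>a] with R_A=54/125, M_A=48/25 = ((54/125)·15²/2 - (48/25)·15 - 6·(15-12))/10000 = 9/50000 rad
Load 3 — applied couple M₀=11 kN·m at a=40/3 m (b=L-a=20/3):
  θ_3 = (R_Ax²/2 - M_Ax - M₀(x-a))/EI  [x>a] with R_A=11/15, M_A=11/3 = ((11/15)·15²/2 - (11/3)·15 - 11·(15-(40/3)))/10000 = 11/12000 rad
Superposition: θ = Σ θ_i = -43493/2400000 rad ≈ -0.018122 rad

θ(15) = -43493/2400000 rad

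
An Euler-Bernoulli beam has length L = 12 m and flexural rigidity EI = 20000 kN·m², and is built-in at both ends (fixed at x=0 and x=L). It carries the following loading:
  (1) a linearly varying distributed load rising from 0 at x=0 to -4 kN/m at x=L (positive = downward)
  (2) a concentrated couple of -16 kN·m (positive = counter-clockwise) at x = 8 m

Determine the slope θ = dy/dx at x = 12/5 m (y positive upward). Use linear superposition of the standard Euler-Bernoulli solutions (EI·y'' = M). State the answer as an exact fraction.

Load 1 — triangular load w₀=-4 kN/m (0→w₀ over full span):
  θ_1 = -w₀(2x(L-x)(L-2x)(x+2L)+x²(L-x)²)/(120LEI) = -(-4)·(2·(12/5)·(12-(12/5))·(12-2·(12/5))·((12/5)+2·12)+(12/5)²·(12-(12/5))²)/(120·12·20000) = 504/390625 rad
Load 2 — applied couple M₀=-16 kN·m at a=8 m (b=L-a=4):
  θ_2 = (R_Ax²/2 - M_Ax)/EI  [x≤a] with R_A=-16/9, M_A=-16/3 = ((-16/9)·(12/5)²/2 - (-16/3)·(12/5))/20000 = 6/15625 rad
Superposition: θ = Σ θ_i = 654/390625 rad ≈ 0.001674 rad

θ(12/5) = 654/390625 rad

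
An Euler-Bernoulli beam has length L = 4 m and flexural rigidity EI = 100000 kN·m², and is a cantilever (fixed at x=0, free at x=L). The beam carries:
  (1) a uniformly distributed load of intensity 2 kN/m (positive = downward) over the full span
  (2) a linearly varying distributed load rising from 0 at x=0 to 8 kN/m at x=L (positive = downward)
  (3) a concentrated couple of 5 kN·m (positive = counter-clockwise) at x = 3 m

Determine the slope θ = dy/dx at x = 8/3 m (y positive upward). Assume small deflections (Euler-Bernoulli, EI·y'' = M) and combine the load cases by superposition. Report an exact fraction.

Load 1 — uniform load w=2 kN/m over full span:
  θ_1 = -wx(x²-3Lx+3L²)/(6EI) = -2·(8/3)·((8/3)²-3·4·(8/3)+3·4²)/(6·100000) = -52/253125 rad
Load 2 — triangular load w₀=8 kN/m (0→w₀ over full span):
  θ_2 = (w₀Lx²/4-w₀L²x/3-w₀x⁴/(24L))/EI = (8·4·(8/3)²/4-8·4²·(8/3)/3-8·(8/3)⁴/(24·4))/100000 = -464/759375 rad
Load 3 — applied couple M₀=5 kN·m at a=3 m (b=L-a=1):
  θ_3 = M₀x/EI  [x≤a] = 5·(8/3)/100000 = 1/7500 rad
Superposition: θ = Σ θ_i = -83/121500 rad ≈ -0.000683 rad

θ(8/3) = -83/121500 rad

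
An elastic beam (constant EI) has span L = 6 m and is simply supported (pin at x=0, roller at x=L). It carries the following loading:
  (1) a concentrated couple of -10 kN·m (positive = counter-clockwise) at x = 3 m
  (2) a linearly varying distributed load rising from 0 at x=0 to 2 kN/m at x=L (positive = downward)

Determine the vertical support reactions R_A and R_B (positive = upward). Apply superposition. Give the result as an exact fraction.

Load 1 — applied couple M₀=-10 kN·m at a=3 m (b=L-a=3):
  R_A = M₀/L = (-10)/6 = -5/3 kN
  R_B = -M₀/L = -(-10)/6 = 5/3 kN
Load 2 — triangular load w₀=2 kN/m (0→w₀ over full span):
  R_A = w₀L/6 = 2·6/6 = 2 kN
  R_B = w₀L/3 = 2·6/3 = 4 kN
Superposition: R_A = 1/3 kN, R_B = 17/3 kN

R_A = 1/3 kN, R_B = 17/3 kN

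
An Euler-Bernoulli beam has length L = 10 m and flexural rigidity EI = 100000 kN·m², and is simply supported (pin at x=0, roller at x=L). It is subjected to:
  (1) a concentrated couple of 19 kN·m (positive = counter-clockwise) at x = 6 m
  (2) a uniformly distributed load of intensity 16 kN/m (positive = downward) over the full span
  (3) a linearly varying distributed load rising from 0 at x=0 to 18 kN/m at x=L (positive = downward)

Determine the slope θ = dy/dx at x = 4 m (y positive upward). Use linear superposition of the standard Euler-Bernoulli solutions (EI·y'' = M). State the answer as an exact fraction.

Load 1 — applied couple M₀=19 kN·m at a=6 m (b=L-a=4):
  θ_1 = (M₀x²/(2L)+C₁)/EI  [x≤a] with C₁=M₀(3b²-L²)/(6L)=-247/15 = (19·4²/(2·10)+(-247/15))/100000 = -19/1500000 rad
Load 2 — uniform load w=16 kN/m over full span:
  θ_2 = -w(L³-6Lx²+4x³)/(24EI) = -16·(10³-6·10·4²+4·4³)/(24·100000) = -37/18750 rad
Load 3 — triangular load w₀=18 kN/m (0→w₀ over full span):
  θ_3 = -w₀(7L⁴-30L²x²+15x⁴)/(360LEI) = -18·(7·10⁴-30·10²·4²+15·4⁴)/(360·10·100000) = -323/250000 rad
Superposition: θ = Σ θ_i = -1639/500000 rad ≈ -0.003278 rad

θ(4) = -1639/500000 rad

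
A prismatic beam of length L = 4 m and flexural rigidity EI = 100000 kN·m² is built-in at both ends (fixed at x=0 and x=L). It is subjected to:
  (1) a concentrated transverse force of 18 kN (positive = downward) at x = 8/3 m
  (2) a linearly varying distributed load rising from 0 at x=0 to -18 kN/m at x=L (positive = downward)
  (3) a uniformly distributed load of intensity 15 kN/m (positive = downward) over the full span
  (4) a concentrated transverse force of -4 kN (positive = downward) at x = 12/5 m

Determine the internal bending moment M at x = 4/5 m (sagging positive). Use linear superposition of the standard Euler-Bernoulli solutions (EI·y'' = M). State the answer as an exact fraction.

M(4/5) = -404/625 kN·m

Load 1 — point force P=18 kN at a=8/3 m (b=L-a=4/3):
  M_1 = Pb²(3a+b)x/L³ - Pab²/L²  [x≤a] = 18·(4/3)²·(3·(8/3)+(4/3))·(4/5)/4³ - 18·(8/3)·(4/3)²/4² = -8/5 kN·m
Load 2 — triangular load w₀=-18 kN/m (0→w₀ over full span):
  M_2 = 3w₀Lx/20 - w₀L²/30 - w₀x³/(6L) = 3·(-18)·4·(4/5)/20 - (-18)·4²/30 - (-18)·(4/5)³/(6·4) = 168/125 kN·m
Load 3 — uniform load w=15 kN/m over full span:
  M_3 = wLx/2 - wL²/12 - wx²/2 = 15·4·(4/5)/2 - 15·4²/12 - 15·(4/5)²/2 = -4/5 kN·m
Load 4 — point force P=-4 kN at a=12/5 m (b=L-a=8/5):
  M_4 = Pb²(3a+b)x/L³ - Pab²/L²  [x≤a] = (-4)·(8/5)²·(3·(12/5)+(8/5))·(4/5)/4³ - (-4)·(12/5)·(8/5)²/4² = 256/625 kN·m
Superposition: M = Σ M_i = -404/625 kN·m ≈ -0.646400 kN·m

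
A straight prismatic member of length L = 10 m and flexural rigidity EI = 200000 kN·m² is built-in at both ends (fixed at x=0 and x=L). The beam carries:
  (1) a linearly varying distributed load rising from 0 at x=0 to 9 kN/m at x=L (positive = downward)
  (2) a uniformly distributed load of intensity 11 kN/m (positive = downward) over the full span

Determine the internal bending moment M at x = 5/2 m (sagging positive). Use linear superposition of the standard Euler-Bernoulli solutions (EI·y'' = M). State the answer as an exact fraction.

M(5/2) = 1235/96 kN·m

Load 1 — triangular load w₀=9 kN/m (0→w₀ over full span):
  M_1 = 3w₀Lx/20 - w₀L²/30 - w₀x³/(6L) = 3·9·10·(5/2)/20 - 9·10²/30 - 9·(5/2)³/(6·10) = 45/32 kN·m
Load 2 — uniform load w=11 kN/m over full span:
  M_2 = wLx/2 - wL²/12 - wx²/2 = 11·10·(5/2)/2 - 11·10²/12 - 11·(5/2)²/2 = 275/24 kN·m
Superposition: M = Σ M_i = 1235/96 kN·m ≈ 12.864583 kN·m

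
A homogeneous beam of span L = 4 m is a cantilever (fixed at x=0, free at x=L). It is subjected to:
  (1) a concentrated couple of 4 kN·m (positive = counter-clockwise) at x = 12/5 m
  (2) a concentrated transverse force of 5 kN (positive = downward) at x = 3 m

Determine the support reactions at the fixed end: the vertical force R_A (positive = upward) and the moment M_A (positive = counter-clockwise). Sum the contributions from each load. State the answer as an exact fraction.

R_A = 5 kN, M_A = 11 kN·m

Load 1 — applied couple M₀=4 kN·m at a=12/5 m (b=L-a=8/5):
  R_A = 0 kN
  M_A = -M₀ = -4 kN·m
Load 2 — point force P=5 kN at a=3 m (b=L-a=1):
  R_A = P = 5 kN
  M_A = Pa = 5·3 = 15 kN·m
Superposition: R_A = 5 kN, M_A = 11 kN·m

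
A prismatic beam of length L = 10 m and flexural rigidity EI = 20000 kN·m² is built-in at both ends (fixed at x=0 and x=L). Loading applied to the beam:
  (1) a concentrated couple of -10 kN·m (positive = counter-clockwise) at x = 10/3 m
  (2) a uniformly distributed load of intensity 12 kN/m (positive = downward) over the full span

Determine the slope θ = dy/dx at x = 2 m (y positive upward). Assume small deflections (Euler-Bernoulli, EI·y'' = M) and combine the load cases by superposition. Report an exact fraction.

Load 1 — applied couple M₀=-10 kN·m at a=10/3 m (b=L-a=20/3):
  θ_1 = (R_Ax²/2 - M_Ax)/EI  [x≤a] with R_A=-4/3, M_A=0 = ((-4/3)·2²/2 - 0·2)/20000 = -1/7500 rad
Load 2 — uniform load w=12 kN/m over full span:
  θ_2 = -wx(L-x)(L-2x)/(12EI) = -12·2·(10-2)·(10-2·2)/(12·20000) = -3/625 rad
Superposition: θ = Σ θ_i = -37/7500 rad ≈ -0.004933 rad

θ(2) = -37/7500 rad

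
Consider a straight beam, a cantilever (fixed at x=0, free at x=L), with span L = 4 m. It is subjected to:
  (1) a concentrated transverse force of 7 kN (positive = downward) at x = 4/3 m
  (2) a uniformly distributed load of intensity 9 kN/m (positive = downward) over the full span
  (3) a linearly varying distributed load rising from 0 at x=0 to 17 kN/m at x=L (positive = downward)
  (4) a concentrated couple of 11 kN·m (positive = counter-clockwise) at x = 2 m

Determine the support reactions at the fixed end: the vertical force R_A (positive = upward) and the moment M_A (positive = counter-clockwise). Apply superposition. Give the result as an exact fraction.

R_A = 77 kN, M_A = 161 kN·m

Load 1 — point force P=7 kN at a=4/3 m (b=L-a=8/3):
  R_A = P = 7 kN
  M_A = Pa = 7·(4/3) = 28/3 kN·m
Load 2 — uniform load w=9 kN/m over full span:
  R_A = wL = 9·4 = 36 kN
  M_A = wL²/2 = 9·4²/2 = 72 kN·m
Load 3 — triangular load w₀=17 kN/m (0→w₀ over full span):
  R_A = w₀L/2 = 17·4/2 = 34 kN
  M_A = w₀L²/3 = 17·4²/3 = 272/3 kN·m
Load 4 — applied couple M₀=11 kN·m at a=2 m (b=L-a=2):
  R_A = 0 kN
  M_A = -M₀ = -11 kN·m
Superposition: R_A = 77 kN, M_A = 161 kN·m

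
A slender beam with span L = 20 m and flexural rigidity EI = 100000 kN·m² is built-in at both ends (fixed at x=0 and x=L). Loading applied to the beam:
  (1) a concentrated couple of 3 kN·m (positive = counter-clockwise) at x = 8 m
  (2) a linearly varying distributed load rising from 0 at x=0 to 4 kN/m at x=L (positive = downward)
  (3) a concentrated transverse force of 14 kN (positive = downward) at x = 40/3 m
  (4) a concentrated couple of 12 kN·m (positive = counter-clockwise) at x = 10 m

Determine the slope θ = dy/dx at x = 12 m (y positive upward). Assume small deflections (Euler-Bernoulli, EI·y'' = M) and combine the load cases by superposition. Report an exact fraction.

θ(12) = 9517/14062500 rad

Load 1 — applied couple M₀=3 kN·m at a=8 m (b=L-a=12):
  θ_1 = (R_Ax²/2 - M_Ax - M₀(x-a))/EI  [x>a] with R_A=27/125, M_A=9/25 = ((27/125)·12²/2 - (9/25)·12 - 3·(12-8))/100000 = -3/390625 rad
Load 2 — triangular load w₀=4 kN/m (0→w₀ over full span):
  θ_2 = -w₀(2x(L-x)(L-2x)(x+2L)+x²(L-x)²)/(120LEI) = -4·(2·12·(20-12)·(20-2·12)·(12+2·20)+12²·(20-12)²)/(120·20·100000) = 8/15625 rad
Load 3 — point force P=14 kN at a=40/3 m (b=L-a=20/3):
  θ_3 = -Pb²x(2aL-(3a+b)x)/(2L³EI)  [x≤a] = -14·(20/3)²·12·(2·(40/3)·20-(3·(40/3)+(20/3))·12)/(2·20³·100000) = 7/56250 rad
Load 4 — applied couple M₀=12 kN·m at a=10 m (b=L-a=10):
  θ_4 = (R_Ax²/2 - M_Ax - M₀(x-a))/EI  [x>a] with R_A=9/10, M_A=3 = ((9/10)·12²/2 - 3·12 - 12·(12-10))/100000 = 3/62500 rad
Superposition: θ = Σ θ_i = 9517/14062500 rad ≈ 0.000677 rad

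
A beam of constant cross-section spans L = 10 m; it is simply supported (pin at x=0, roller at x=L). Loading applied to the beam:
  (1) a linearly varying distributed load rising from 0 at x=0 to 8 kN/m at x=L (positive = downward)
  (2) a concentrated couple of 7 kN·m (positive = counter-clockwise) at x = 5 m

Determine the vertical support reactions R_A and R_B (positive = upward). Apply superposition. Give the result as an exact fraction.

R_A = 421/30 kN, R_B = 779/30 kN

Load 1 — triangular load w₀=8 kN/m (0→w₀ over full span):
  R_A = w₀L/6 = 8·10/6 = 40/3 kN
  R_B = w₀L/3 = 8·10/3 = 80/3 kN
Load 2 — applied couple M₀=7 kN·m at a=5 m (b=L-a=5):
  R_A = M₀/L = 7/10 kN
  R_B = -M₀/L = -7/10 kN
Superposition: R_A = 421/30 kN, R_B = 779/30 kN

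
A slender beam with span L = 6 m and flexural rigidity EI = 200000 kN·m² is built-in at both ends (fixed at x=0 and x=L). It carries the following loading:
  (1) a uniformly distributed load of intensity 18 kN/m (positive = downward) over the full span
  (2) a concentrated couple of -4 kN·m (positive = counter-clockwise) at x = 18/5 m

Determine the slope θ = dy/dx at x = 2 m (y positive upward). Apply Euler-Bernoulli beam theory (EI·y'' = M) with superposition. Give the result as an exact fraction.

Load 1 — uniform load w=18 kN/m over full span:
  θ_1 = -wx(L-x)(L-2x)/(12EI) = -18·2·(6-2)·(6-2·2)/(12·200000) = -3/25000 rad
Load 2 — applied couple M₀=-4 kN·m at a=18/5 m (b=L-a=12/5):
  θ_2 = (R_Ax²/2 - M_Ax)/EI  [x≤a] with R_A=-24/25, M_A=-32/25 = ((-24/25)·2²/2 - (-32/25)·2)/200000 = 1/312500 rad
Superposition: θ = Σ θ_i = -73/625000 rad ≈ -0.000117 rad

θ(2) = -73/625000 rad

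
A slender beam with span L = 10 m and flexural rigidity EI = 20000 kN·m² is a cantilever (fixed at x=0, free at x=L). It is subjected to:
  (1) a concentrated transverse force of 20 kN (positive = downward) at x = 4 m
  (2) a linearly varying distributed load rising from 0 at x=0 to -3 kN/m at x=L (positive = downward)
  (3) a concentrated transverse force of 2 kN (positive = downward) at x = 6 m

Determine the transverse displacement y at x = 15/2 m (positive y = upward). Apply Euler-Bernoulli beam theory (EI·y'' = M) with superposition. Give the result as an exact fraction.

Load 1 — point force P=20 kN at a=4 m (b=L-a=6):
  y_1 = -Pa²(3x-a)/(6EI)  [x>a] = -20·4²·(3·(15/2)-4)/(6·20000) = -37/750 m
Load 2 — triangular load w₀=-3 kN/m (0→w₀ over full span):
  y_2 = (w₀Lx³/12-w₀L²x²/6-w₀x⁵/(120L))/EI = ((-3)·10·(15/2)³/12-(-3)·10²·(15/2)²/6-(-3)·(15/2)⁵/(120·10))/20000 = 7443/81920 m
Load 3 — point force P=2 kN at a=6 m (b=L-a=4):
  y_3 = -Pa²(3x-a)/(6EI)  [x>a] = -2·6²·(3·(15/2)-6)/(6·20000) = -99/10000 m
Superposition: y = Σ y_i = 971477/30720000 m ≈ 0.031624 m

y(15/2) = 971477/30720000 m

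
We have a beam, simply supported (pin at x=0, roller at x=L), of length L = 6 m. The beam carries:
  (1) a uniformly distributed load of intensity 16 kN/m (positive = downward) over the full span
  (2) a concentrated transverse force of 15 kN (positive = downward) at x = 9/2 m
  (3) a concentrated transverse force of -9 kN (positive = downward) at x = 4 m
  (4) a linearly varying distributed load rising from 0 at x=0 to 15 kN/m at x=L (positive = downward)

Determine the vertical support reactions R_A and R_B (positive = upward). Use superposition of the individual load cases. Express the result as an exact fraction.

Load 1 — uniform load w=16 kN/m over full span:
  R_A = wL/2 = 16·6/2 = 48 kN
  R_B = wL/2 = 16·6/2 = 48 kN
Load 2 — point force P=15 kN at a=9/2 m (b=L-a=3/2):
  R_A = Pb/L = 15·(3/2)/6 = 15/4 kN
  R_B = Pa/L = 15·(9/2)/6 = 45/4 kN
Load 3 — point force P=-9 kN at a=4 m (b=L-a=2):
  R_A = Pb/L = (-9)·2/6 = -3 kN
  R_B = Pa/L = (-9)·4/6 = -6 kN
Load 4 — triangular load w₀=15 kN/m (0→w₀ over full span):
  R_A = w₀L/6 = 15·6/6 = 15 kN
  R_B = w₀L/3 = 15·6/3 = 30 kN
Superposition: R_A = 255/4 kN, R_B = 333/4 kN

R_A = 255/4 kN, R_B = 333/4 kN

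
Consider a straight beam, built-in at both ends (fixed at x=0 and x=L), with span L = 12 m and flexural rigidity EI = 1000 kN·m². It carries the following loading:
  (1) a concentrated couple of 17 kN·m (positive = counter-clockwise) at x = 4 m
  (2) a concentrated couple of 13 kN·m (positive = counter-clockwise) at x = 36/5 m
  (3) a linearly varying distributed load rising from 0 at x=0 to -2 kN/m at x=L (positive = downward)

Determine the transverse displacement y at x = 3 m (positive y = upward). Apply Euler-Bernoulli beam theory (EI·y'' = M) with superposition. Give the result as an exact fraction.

y(3) = 1931/80000 m

Load 1 — applied couple M₀=17 kN·m at a=4 m (b=L-a=8):
  y_1 = (R_Ax³/6 - M_Ax²/2)/EI  [x≤a] with R_A=17/9, M_A=0 = ((17/9)·3³/6 - 0·3²/2)/1000 = 17/2000 m
Load 2 — applied couple M₀=13 kN·m at a=36/5 m (b=L-a=24/5):
  y_2 = (R_Ax³/6 - M_Ax²/2)/EI  [x≤a] with R_A=39/25, M_A=104/25 = ((39/25)·3³/6 - (104/25)·3²/2)/1000 = -117/10000 m
Load 3 — triangular load w₀=-2 kN/m (0→w₀ over full span):
  y_3 = -w₀x²(L-x)²(x+2L)/(120LEI) = -(-2)·3²·(12-3)²·(3+2·12)/(120·12·1000) = 2187/80000 m
Superposition: y = Σ y_i = 1931/80000 m ≈ 0.024137 m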